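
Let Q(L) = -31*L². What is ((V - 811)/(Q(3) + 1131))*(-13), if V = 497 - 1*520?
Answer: 1807/142 ≈ 12.725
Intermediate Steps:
V = -23 (V = 497 - 520 = -23)
((V - 811)/(Q(3) + 1131))*(-13) = ((-23 - 811)/(-31*3² + 1131))*(-13) = -834/(-31*9 + 1131)*(-13) = -834/(-279 + 1131)*(-13) = -834/852*(-13) = -834*1/852*(-13) = -139/142*(-13) = 1807/142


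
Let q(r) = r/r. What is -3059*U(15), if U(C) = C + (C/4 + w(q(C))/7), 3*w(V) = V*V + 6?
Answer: -700511/12 ≈ -58376.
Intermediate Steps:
q(r) = 1
w(V) = 2 + V²/3 (w(V) = (V*V + 6)/3 = (V² + 6)/3 = (6 + V²)/3 = 2 + V²/3)
U(C) = ⅓ + 5*C/4 (U(C) = C + (C/4 + (2 + (⅓)*1²)/7) = C + (C*(¼) + (2 + (⅓)*1)*(⅐)) = C + (C/4 + (2 + ⅓)*(⅐)) = C + (C/4 + (7/3)*(⅐)) = C + (C/4 + ⅓) = C + (⅓ + C/4) = ⅓ + 5*C/4)
-3059*U(15) = -3059*(⅓ + (5/4)*15) = -3059*(⅓ + 75/4) = -3059*229/12 = -700511/12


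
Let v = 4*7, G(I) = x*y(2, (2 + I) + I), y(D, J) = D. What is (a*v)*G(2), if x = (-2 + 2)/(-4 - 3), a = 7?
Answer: 0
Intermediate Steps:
x = 0 (x = 0/(-7) = 0*(-1/7) = 0)
G(I) = 0 (G(I) = 0*2 = 0)
v = 28
(a*v)*G(2) = (7*28)*0 = 196*0 = 0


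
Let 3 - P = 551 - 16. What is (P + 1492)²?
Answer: 921600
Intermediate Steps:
P = -532 (P = 3 - (551 - 16) = 3 - 1*535 = 3 - 535 = -532)
(P + 1492)² = (-532 + 1492)² = 960² = 921600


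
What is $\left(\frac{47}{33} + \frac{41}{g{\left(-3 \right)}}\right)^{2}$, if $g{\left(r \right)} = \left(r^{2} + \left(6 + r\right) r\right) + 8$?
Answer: $\frac{2989441}{69696} \approx 42.893$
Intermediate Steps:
$g{\left(r \right)} = 8 + r^{2} + r \left(6 + r\right)$ ($g{\left(r \right)} = \left(r^{2} + r \left(6 + r\right)\right) + 8 = 8 + r^{2} + r \left(6 + r\right)$)
$\left(\frac{47}{33} + \frac{41}{g{\left(-3 \right)}}\right)^{2} = \left(\frac{47}{33} + \frac{41}{8 + 2 \left(-3\right)^{2} + 6 \left(-3\right)}\right)^{2} = \left(47 \cdot \frac{1}{33} + \frac{41}{8 + 2 \cdot 9 - 18}\right)^{2} = \left(\frac{47}{33} + \frac{41}{8 + 18 - 18}\right)^{2} = \left(\frac{47}{33} + \frac{41}{8}\right)^{2} = \left(\frac{1729}{264}\right)^{2} = \frac{2989441}{69696}$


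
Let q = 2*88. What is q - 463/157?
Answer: 27169/157 ≈ 173.05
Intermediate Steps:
q = 176
q - 463/157 = 176 - 463/157 = 27169/157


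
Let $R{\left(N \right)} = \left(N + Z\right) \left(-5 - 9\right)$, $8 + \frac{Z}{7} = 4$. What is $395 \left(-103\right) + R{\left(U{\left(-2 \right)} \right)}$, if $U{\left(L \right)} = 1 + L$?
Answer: $-40279$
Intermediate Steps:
$Z = -28$ ($Z = -56 + 7 \cdot 4 = -56 + 28 = -28$)
$R{\left(N \right)} = 392 - 14 N$ ($R{\left(N \right)} = \left(N - 28\right) \left(-5 - 9\right) = \left(-28 + N\right) \left(-14\right) = 392 - 14 N$)
$395 \left(-103\right) + R{\left(U{\left(-2 \right)} \right)} = 395 \left(-103\right) + \left(392 - 14 \left(1 - 2\right)\right) = -40685 + \left(392 - -14\right) = -40685 + \left(392 + 14\right) = -40685 + 406 = -40279$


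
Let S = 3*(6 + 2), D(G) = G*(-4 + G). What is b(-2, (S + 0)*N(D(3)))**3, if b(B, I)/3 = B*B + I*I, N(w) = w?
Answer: 3770193726144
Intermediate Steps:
S = 24 (S = 3*8 = 24)
b(B, I) = 3*B**2 + 3*I**2 (b(B, I) = 3*(B*B + I*I) = 3*(B**2 + I**2) = 3*B**2 + 3*I**2)
b(-2, (S + 0)*N(D(3)))**3 = (3*(-2)**2 + 3*((24 + 0)*(3*(-4 + 3)))**2)**3 = (3*4 + 3*(24*(3*(-1)))**2)**3 = (12 + 3*(24*(-3))**2)**3 = (12 + 3*(-72)**2)**3 = (12 + 3*5184)**3 = (12 + 15552)**3 = 15564**3 = 3770193726144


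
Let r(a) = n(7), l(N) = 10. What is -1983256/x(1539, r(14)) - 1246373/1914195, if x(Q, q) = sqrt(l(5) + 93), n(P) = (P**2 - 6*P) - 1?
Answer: -1246373/1914195 - 1983256*sqrt(103)/103 ≈ -1.9542e+5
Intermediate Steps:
n(P) = -1 + P**2 - 6*P
r(a) = 6 (r(a) = -1 + 7**2 - 6*7 = -1 + 49 - 42 = 6)
x(Q, q) = sqrt(103) (x(Q, q) = sqrt(10 + 93) = sqrt(103))
-1983256/x(1539, r(14)) - 1246373/1914195 = -1983256*sqrt(103)/103 - 1246373/1914195 = -1246373/1914195 - 1983256*sqrt(103)/103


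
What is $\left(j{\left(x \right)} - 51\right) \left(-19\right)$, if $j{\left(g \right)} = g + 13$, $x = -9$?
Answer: $893$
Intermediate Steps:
$j{\left(g \right)} = 13 + g$
$\left(j{\left(x \right)} - 51\right) \left(-19\right) = \left(\left(13 - 9\right) - 51\right) \left(-19\right) = \left(4 - 51\right) \left(-19\right) = \left(-47\right) \left(-19\right) = 893$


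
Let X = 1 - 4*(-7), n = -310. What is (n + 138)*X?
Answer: -4988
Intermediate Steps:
X = 29 (X = 1 + 28 = 29)
(n + 138)*X = (-310 + 138)*29 = -172*29 = -4988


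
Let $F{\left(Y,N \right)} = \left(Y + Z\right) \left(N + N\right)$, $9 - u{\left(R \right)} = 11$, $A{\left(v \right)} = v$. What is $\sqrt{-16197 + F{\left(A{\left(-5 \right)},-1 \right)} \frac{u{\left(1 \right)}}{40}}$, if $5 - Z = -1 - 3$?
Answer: $\frac{i \sqrt{404915}}{5} \approx 127.27 i$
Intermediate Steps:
$u{\left(R \right)} = -2$ ($u{\left(R \right)} = 9 - 11 = -2$)
$Z = 9$ ($Z = 5 - \left(-1 - 3\right) = 5 - -4 = 5 + 4 = 9$)
$F{\left(Y,N \right)} = 2 N \left(9 + Y\right)$ ($F{\left(Y,N \right)} = \left(Y + 9\right) \left(N + N\right) = \left(9 + Y\right) 2 N = 2 N \left(9 + Y\right)$)
$\sqrt{-16197 + F{\left(A{\left(-5 \right)},-1 \right)} \frac{u{\left(1 \right)}}{40}} = \sqrt{-16197 + 2 \left(-1\right) \left(9 - 5\right) \left(- \frac{2}{40}\right)} = \sqrt{-16197 + 2 \left(-1\right) 4 \left(\left(-2\right) \frac{1}{40}\right)} = \sqrt{-16197 - - \frac{2}{5}} = \sqrt{-16197 + \frac{2}{5}} = \sqrt{- \frac{80983}{5}} = \frac{i \sqrt{404915}}{5}$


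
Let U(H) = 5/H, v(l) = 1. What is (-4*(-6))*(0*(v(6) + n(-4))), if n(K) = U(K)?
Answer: 0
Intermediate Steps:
n(K) = 5/K
(-4*(-6))*(0*(v(6) + n(-4))) = (-4*(-6))*(0*(1 + 5/(-4))) = 24*(0*(1 + 5*(-¼))) = 24*(0*(1 - 5/4)) = 24*(0*(-¼)) = 24*0 = 0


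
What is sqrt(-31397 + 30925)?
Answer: 2*I*sqrt(118) ≈ 21.726*I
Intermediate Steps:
sqrt(-31397 + 30925) = sqrt(-472) = 2*I*sqrt(118)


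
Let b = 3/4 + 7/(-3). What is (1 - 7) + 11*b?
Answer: -281/12 ≈ -23.417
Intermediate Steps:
b = -19/12 (b = 3*(¼) + 7*(-⅓) = ¾ - 7/3 = -19/12 ≈ -1.5833)
(1 - 7) + 11*b = (1 - 7) + 11*(-19/12) = -6 - 209/12 = -281/12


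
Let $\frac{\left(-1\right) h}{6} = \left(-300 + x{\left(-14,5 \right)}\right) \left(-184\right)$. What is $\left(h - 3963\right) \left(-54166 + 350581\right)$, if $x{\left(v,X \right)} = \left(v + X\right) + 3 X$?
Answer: $-97383887685$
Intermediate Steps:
$x{\left(v,X \right)} = v + 4 X$ ($x{\left(v,X \right)} = \left(X + v\right) + 3 X = v + 4 X$)
$h = -324576$ ($h = - 6 \left(-300 + \left(-14 + 4 \cdot 5\right)\right) \left(-184\right) = - 6 \left(-300 + \left(-14 + 20\right)\right) \left(-184\right) = - 6 \left(-300 + 6\right) \left(-184\right) = - 6 \left(\left(-294\right) \left(-184\right)\right) = \left(-6\right) 54096 = -324576$)
$\left(h - 3963\right) \left(-54166 + 350581\right) = \left(-324576 - 3963\right) \left(-54166 + 350581\right) = \left(-328539\right) 296415 = -97383887685$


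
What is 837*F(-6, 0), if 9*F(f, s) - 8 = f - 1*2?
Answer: 0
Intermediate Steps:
F(f, s) = ⅔ + f/9 (F(f, s) = 8/9 + (f - 1*2)/9 = 8/9 + (f - 2)/9 = 8/9 + (-2 + f)/9 = 8/9 + (-2/9 + f/9) = ⅔ + f/9)
837*F(-6, 0) = 837*(⅔ + (⅑)*(-6)) = 837*(⅔ - ⅔) = 837*0 = 0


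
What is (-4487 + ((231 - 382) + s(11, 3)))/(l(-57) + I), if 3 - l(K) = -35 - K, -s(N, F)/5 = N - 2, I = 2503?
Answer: -1561/828 ≈ -1.8853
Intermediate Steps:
s(N, F) = 10 - 5*N (s(N, F) = -5*(N - 2) = -5*(-2 + N) = 10 - 5*N)
l(K) = 38 + K (l(K) = 3 - (-35 - K) = 3 + (35 + K) = 38 + K)
(-4487 + ((231 - 382) + s(11, 3)))/(l(-57) + I) = (-4487 + ((231 - 382) + (10 - 5*11)))/((38 - 57) + 2503) = (-4487 + (-151 + (10 - 55)))/(-19 + 2503) = (-4487 + (-151 - 45))/2484 = (-4487 - 196)*(1/2484) = -4683*1/2484 = -1561/828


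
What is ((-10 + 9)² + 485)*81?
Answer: 39366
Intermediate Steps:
((-10 + 9)² + 485)*81 = ((-1)² + 485)*81 = (1 + 485)*81 = 486*81 = 39366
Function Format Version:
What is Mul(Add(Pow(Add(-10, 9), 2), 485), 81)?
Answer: 39366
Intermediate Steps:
Mul(Add(Pow(Add(-10, 9), 2), 485), 81) = Mul(Add(Pow(-1, 2), 485), 81) = Mul(Add(1, 485), 81) = Mul(486, 81) = 39366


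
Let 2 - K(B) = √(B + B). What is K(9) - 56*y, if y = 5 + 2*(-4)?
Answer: 170 - 3*√2 ≈ 165.76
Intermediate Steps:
y = -3 (y = 5 - 8 = -3)
K(B) = 2 - √2*√B (K(B) = 2 - √(B + B) = 2 - √(2*B) = 2 - √2*√B)
K(9) - 56*y = (2 - √2*√9) - 56*(-3) = (2 - 1*√2*3) + 168 = (2 - 3*√2) + 168 = 170 - 3*√2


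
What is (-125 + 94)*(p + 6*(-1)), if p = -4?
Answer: 310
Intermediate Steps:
(-125 + 94)*(p + 6*(-1)) = (-125 + 94)*(-4 + 6*(-1)) = -31*(-4 - 6) = -31*(-10) = 310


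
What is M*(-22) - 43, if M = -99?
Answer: 2135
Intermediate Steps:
M*(-22) - 43 = -99*(-22) - 43 = 2178 - 43 = 2135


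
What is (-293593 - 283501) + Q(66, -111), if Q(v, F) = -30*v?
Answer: -579074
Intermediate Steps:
(-293593 - 283501) + Q(66, -111) = (-293593 - 283501) - 30*66 = -577094 - 1980 = -579074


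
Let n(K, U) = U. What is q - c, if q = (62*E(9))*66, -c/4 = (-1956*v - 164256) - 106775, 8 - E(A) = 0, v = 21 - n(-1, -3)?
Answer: -1239164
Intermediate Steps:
v = 24 (v = 21 - 1*(-3) = 21 + 3 = 24)
E(A) = 8 (E(A) = 8 - 1*0 = 8 + 0 = 8)
c = 1271900 (c = -4*((-1956*24 - 164256) - 106775) = -4*((-46944 - 164256) - 106775) = -4*(-211200 - 106775) = -4*(-317975) = 1271900)
q = 32736 (q = (62*8)*66 = 496*66 = 32736)
q - c = 32736 - 1*1271900 = 32736 - 1271900 = -1239164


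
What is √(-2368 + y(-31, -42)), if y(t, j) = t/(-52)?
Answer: I*√1600365/26 ≈ 48.656*I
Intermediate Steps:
y(t, j) = -t/52 (y(t, j) = t*(-1/52) = -t/52)
√(-2368 + y(-31, -42)) = √(-2368 - 1/52*(-31)) = √(-2368 + 31/52) = √(-123105/52) = I*√1600365/26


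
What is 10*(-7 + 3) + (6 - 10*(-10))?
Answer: 66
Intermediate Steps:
10*(-7 + 3) + (6 - 10*(-10)) = 10*(-4) + (6 + 100) = -40 + 106 = 66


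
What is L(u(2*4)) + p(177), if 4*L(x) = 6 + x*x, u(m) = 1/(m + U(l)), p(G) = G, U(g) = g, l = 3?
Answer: 86395/484 ≈ 178.50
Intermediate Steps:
u(m) = 1/(3 + m) (u(m) = 1/(m + 3) = 1/(3 + m))
L(x) = 3/2 + x²/4 (L(x) = (6 + x*x)/4 = (6 + x²)/4 = 3/2 + x²/4)
L(u(2*4)) + p(177) = (3/2 + (1/(3 + 2*4))²/4) + 177 = (3/2 + (1/(3 + 8))²/4) + 177 = (3/2 + (1/11)²/4) + 177 = (3/2 + (¼)*(1/121)) + 177 = (3/2 + 1/484) + 177 = 727/484 + 177 = 86395/484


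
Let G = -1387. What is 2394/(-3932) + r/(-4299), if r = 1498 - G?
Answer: -10817813/8451834 ≈ -1.2799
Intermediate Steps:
r = 2885 (r = 1498 - 1*(-1387) = 1498 + 1387 = 2885)
2394/(-3932) + r/(-4299) = 2394/(-3932) + 2885/(-4299) = 2394*(-1/3932) + 2885*(-1/4299) = -1197/1966 - 2885/4299 = -10817813/8451834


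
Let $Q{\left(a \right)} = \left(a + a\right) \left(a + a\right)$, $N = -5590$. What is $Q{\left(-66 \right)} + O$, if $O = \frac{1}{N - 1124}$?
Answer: $\frac{116984735}{6714} \approx 17424.0$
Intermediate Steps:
$Q{\left(a \right)} = 4 a^{2}$ ($Q{\left(a \right)} = 2 a 2 a = 4 a^{2}$)
$O = - \frac{1}{6714}$ ($O = \frac{1}{-5590 - 1124} = \frac{1}{-6714} = - \frac{1}{6714} \approx -0.00014894$)
$Q{\left(-66 \right)} + O = 4 \left(-66\right)^{2} - \frac{1}{6714} = 4 \cdot 4356 - \frac{1}{6714} = 17424 - \frac{1}{6714} = \frac{116984735}{6714}$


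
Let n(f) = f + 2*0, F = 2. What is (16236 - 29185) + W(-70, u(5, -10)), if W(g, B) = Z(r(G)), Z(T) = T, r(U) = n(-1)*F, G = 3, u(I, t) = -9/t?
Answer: -12951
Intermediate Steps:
n(f) = f (n(f) = f + 0 = f)
r(U) = -2 (r(U) = -1*2 = -2)
W(g, B) = -2
(16236 - 29185) + W(-70, u(5, -10)) = (16236 - 29185) - 2 = -12949 - 2 = -12951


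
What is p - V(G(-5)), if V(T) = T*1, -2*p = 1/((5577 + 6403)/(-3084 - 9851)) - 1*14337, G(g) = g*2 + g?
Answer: 34425919/4792 ≈ 7184.0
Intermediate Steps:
G(g) = 3*g (G(g) = 2*g + g = 3*g)
p = 34354039/4792 (p = -(1/((5577 + 6403)/(-3084 - 9851)) - 1*14337)/2 = -(1/(11980/(-12935)) - 14337)/2 = -(1/(11980*(-1/12935)) - 14337)/2 = -(1/(-2396/2587) - 14337)/2 = -(-2587/2396 - 14337)/2 = -½*(-34354039/2396) = 34354039/4792 ≈ 7169.0)
V(T) = T
p - V(G(-5)) = 34354039/4792 - 3*(-5) = 34354039/4792 - 1*(-15) = 34354039/4792 + 15 = 34425919/4792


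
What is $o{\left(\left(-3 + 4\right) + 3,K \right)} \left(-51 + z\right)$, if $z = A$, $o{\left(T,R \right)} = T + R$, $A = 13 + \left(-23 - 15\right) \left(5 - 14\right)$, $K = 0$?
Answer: $1216$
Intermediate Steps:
$A = 355$ ($A = 13 - -342 = 13 + 342 = 355$)
$o{\left(T,R \right)} = R + T$
$z = 355$
$o{\left(\left(-3 + 4\right) + 3,K \right)} \left(-51 + z\right) = \left(0 + \left(\left(-3 + 4\right) + 3\right)\right) \left(-51 + 355\right) = \left(0 + \left(1 + 3\right)\right) 304 = \left(0 + 4\right) 304 = 4 \cdot 304 = 1216$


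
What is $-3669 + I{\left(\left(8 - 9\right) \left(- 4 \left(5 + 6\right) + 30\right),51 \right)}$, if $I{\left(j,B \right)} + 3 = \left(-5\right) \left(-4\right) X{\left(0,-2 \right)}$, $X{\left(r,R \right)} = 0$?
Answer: $-3672$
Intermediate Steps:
$I{\left(j,B \right)} = -3$ ($I{\left(j,B \right)} = -3 + \left(-5\right) \left(-4\right) 0 = -3 + 20 \cdot 0 = -3 + 0 = -3$)
$-3669 + I{\left(\left(8 - 9\right) \left(- 4 \left(5 + 6\right) + 30\right),51 \right)} = -3669 - 3 = -3672$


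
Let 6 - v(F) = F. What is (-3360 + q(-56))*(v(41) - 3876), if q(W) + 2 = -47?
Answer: 13332599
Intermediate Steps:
v(F) = 6 - F
q(W) = -49 (q(W) = -2 - 47 = -49)
(-3360 + q(-56))*(v(41) - 3876) = (-3360 - 49)*((6 - 1*41) - 3876) = -3409*((6 - 41) - 3876) = -3409*(-35 - 3876) = -3409*(-3911) = 13332599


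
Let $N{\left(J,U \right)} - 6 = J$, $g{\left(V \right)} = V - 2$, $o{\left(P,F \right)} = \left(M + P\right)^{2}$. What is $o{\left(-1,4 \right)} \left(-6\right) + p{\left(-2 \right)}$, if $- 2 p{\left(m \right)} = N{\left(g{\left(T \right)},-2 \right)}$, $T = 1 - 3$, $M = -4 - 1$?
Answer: $-217$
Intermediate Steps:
$M = -5$ ($M = -4 - 1 = -5$)
$T = -2$
$o{\left(P,F \right)} = \left(-5 + P\right)^{2}$
$g{\left(V \right)} = -2 + V$ ($g{\left(V \right)} = V - 2 = -2 + V$)
$N{\left(J,U \right)} = 6 + J$
$p{\left(m \right)} = -1$ ($p{\left(m \right)} = - \frac{6 - 4}{2} = \left(- \frac{1}{2}\right) 2 = -1$)
$o{\left(-1,4 \right)} \left(-6\right) + p{\left(-2 \right)} = \left(-5 - 1\right)^{2} \left(-6\right) - 1 = \left(-6\right)^{2} \left(-6\right) - 1 = 36 \left(-6\right) - 1 = -216 - 1 = -217$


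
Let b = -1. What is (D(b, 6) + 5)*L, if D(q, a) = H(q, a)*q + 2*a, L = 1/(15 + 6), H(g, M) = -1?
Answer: 6/7 ≈ 0.85714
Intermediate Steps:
L = 1/21 ≈ 0.047619
D(q, a) = -q + 2*a
(D(b, 6) + 5)*L = ((-1*(-1) + 2*6) + 5)*(1/21) = ((1 + 12) + 5)*(1/21) = (13 + 5)*(1/21) = 18*(1/21) = 6/7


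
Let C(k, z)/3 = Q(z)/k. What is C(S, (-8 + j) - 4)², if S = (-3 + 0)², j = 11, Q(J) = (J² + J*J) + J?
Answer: ⅑ ≈ 0.11111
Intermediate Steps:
Q(J) = J + 2*J² (Q(J) = (J² + J²) + J = 2*J² + J = J + 2*J²)
S = 9 (S = (-3)² = 9)
C(k, z) = 3*z*(1 + 2*z)/k (C(k, z) = 3*((z*(1 + 2*z))/k) = 3*(z*(1 + 2*z)/k) = 3*z*(1 + 2*z)/k)
C(S, (-8 + j) - 4)² = (3*((-8 + 11) - 4)*(1 + 2*((-8 + 11) - 4))/9)² = (3*(3 - 4)*(⅑)*(1 + 2*(3 - 4)))² = (3*(-1)*(⅑)*(1 + 2*(-1)))² = (3*(-1)*(⅑)*(1 - 2))² = (3*(-1)*(⅑)*(-1))² = (⅓)² = ⅑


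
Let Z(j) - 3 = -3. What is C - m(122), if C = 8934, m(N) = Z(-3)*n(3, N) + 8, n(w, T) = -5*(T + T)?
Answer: 8926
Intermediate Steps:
n(w, T) = -10*T
Z(j) = 0 (Z(j) = 3 - 3 = 0)
m(N) = 8 (m(N) = 0*(-10*N) + 8 = 0 + 8 = 8)
C - m(122) = 8934 - 1*8 = 8934 - 8 = 8926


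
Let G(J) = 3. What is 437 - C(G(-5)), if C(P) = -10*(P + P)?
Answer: 497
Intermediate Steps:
C(P) = -20*P
437 - C(G(-5)) = 437 - (-20)*3 = 437 - 1*(-60) = 437 + 60 = 497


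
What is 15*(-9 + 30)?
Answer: 315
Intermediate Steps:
15*(-9 + 30) = 15*21 = 315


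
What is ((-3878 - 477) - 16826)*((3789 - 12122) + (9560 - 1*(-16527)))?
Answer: -376047474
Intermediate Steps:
((-3878 - 477) - 16826)*((3789 - 12122) + (9560 - 1*(-16527))) = (-4355 - 16826)*(-8333 + (9560 + 16527)) = -21181*(-8333 + 26087) = -21181*17754 = -376047474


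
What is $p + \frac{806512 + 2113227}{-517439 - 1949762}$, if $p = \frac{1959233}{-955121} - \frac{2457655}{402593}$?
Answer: $- \frac{8860179230446140691}{948700535464430353} \approx -9.3393$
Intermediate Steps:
$p = - \frac{3136131392424}{384525028753}$ ($p = 1959233 \left(- \frac{1}{955121}\right) - \frac{2457655}{402593} = - \frac{1959233}{955121} - \frac{2457655}{402593} = - \frac{3136131392424}{384525028753} \approx -8.1559$)
$p + \frac{806512 + 2113227}{-517439 - 1949762} = - \frac{3136131392424}{384525028753} + \frac{806512 + 2113227}{-517439 - 1949762} = - \frac{3136131392424}{384525028753} + \frac{2919739}{-2467201} = - \frac{3136131392424}{384525028753} + 2919739 \left(- \frac{1}{2467201}\right) = - \frac{3136131392424}{384525028753} - \frac{2919739}{2467201} = - \frac{8860179230446140691}{948700535464430353}$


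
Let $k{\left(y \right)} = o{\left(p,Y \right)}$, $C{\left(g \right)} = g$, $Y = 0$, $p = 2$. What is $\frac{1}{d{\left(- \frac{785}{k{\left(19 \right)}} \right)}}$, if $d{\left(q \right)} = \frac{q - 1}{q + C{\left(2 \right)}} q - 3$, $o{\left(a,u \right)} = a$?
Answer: $- \frac{1562}{622481} \approx -0.0025093$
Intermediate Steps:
$k{\left(y \right)} = 2$
$d{\left(q \right)} = -3 + \frac{q \left(-1 + q\right)}{2 + q}$ ($d{\left(q \right)} = \frac{q - 1}{q + 2} q - 3 = \frac{-1 + q}{2 + q} q - 3 = \frac{q \left(-1 + q\right)}{2 + q} - 3 = -3 + \frac{q \left(-1 + q\right)}{2 + q}$)
$\frac{1}{d{\left(- \frac{785}{k{\left(19 \right)}} \right)}} = \frac{1}{\frac{1}{2 - \frac{785}{2}} \left(-6 + \left(- \frac{785}{2}\right)^{2} - 4 \left(- \frac{785}{2}\right)\right)} = \frac{1}{\frac{1}{2 - \frac{785}{2}} \left(-6 + \left(\left(-785\right) \frac{1}{2}\right)^{2} - 4 \left(\left(-785\right) \frac{1}{2}\right)\right)} = \frac{1}{\frac{1}{2 - \frac{785}{2}} \left(-6 + \left(- \frac{785}{2}\right)^{2} - -1570\right)} = \frac{1}{\frac{1}{- \frac{781}{2}} \left(-6 + \frac{616225}{4} + 1570\right)} = \frac{1}{\left(- \frac{2}{781}\right) \frac{622481}{4}} = \frac{1}{- \frac{622481}{1562}} = - \frac{1562}{622481}$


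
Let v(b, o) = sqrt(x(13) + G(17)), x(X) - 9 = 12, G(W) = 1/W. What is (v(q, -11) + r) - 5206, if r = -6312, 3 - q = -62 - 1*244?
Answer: -11518 + sqrt(6086)/17 ≈ -11513.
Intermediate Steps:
q = 309 (q = 3 - (-62 - 1*244) = 3 - (-62 - 244) = 3 - 1*(-306) = 3 + 306 = 309)
x(X) = 21 (x(X) = 9 + 12 = 21)
v(b, o) = sqrt(6086)/17 (v(b, o) = sqrt(21 + 1/17) = sqrt(358/17) = sqrt(6086)/17)
(v(q, -11) + r) - 5206 = (sqrt(6086)/17 - 6312) - 5206 = (-6312 + sqrt(6086)/17) - 5206 = -11518 + sqrt(6086)/17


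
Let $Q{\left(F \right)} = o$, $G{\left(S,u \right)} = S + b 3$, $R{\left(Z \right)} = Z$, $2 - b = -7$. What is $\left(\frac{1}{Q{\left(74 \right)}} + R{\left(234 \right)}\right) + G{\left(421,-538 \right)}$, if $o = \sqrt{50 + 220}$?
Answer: $682 + \frac{\sqrt{30}}{90} \approx 682.06$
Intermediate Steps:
$b = 9$ ($b = 2 - -7 = 2 + 7 = 9$)
$G{\left(S,u \right)} = 27 + S$ ($G{\left(S,u \right)} = S + 9 \cdot 3 = S + 27 = 27 + S$)
$o = 3 \sqrt{30}$ ($o = \sqrt{270} = 3 \sqrt{30} \approx 16.432$)
$Q{\left(F \right)} = 3 \sqrt{30}$
$\left(\frac{1}{Q{\left(74 \right)}} + R{\left(234 \right)}\right) + G{\left(421,-538 \right)} = \left(\frac{1}{3 \sqrt{30}} + 234\right) + \left(27 + 421\right) = \left(\frac{\sqrt{30}}{90} + 234\right) + 448 = \left(234 + \frac{\sqrt{30}}{90}\right) + 448 = 682 + \frac{\sqrt{30}}{90}$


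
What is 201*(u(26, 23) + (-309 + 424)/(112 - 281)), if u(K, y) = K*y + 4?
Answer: 20426223/169 ≈ 1.2087e+5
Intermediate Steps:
u(K, y) = 4 + K*y
201*(u(26, 23) + (-309 + 424)/(112 - 281)) = 201*((4 + 26*23) + (-309 + 424)/(112 - 281)) = 201*((4 + 598) + 115/(-169)) = 201*(602 + 115*(-1/169)) = 201*(602 - 115/169) = 201*(101623/169) = 20426223/169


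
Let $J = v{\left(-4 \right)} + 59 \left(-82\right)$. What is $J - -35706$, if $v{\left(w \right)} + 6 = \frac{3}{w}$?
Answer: $\frac{123445}{4} \approx 30861.0$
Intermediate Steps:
$v{\left(w \right)} = -6 + \frac{3}{w}$
$J = - \frac{19379}{4}$ ($J = \left(-6 + \frac{3}{-4}\right) + 59 \left(-82\right) = \left(-6 + 3 \left(- \frac{1}{4}\right)\right) - 4838 = \left(-6 - \frac{3}{4}\right) - 4838 = - \frac{27}{4} - 4838 = - \frac{19379}{4} \approx -4844.8$)
$J - -35706 = - \frac{19379}{4} - -35706 = - \frac{19379}{4} + 35706 = \frac{123445}{4}$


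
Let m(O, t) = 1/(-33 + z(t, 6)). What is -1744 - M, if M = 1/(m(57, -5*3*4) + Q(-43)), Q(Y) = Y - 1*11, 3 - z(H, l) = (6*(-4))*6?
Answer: -10734206/6155 ≈ -1744.0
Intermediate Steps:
z(H, l) = 147 (z(H, l) = 3 - 6*(-4)*6 = 3 - (-24)*6 = 3 - 1*(-144) = 3 + 144 = 147)
Q(Y) = -11 + Y (Q(Y) = Y - 11 = -11 + Y)
m(O, t) = 1/114 (m(O, t) = 1/(-33 + 147) = 1/114)
M = -114/6155 (M = 1/(1/114 + (-11 - 43)) = 1/(1/114 - 54) = 1/(-6155/114) = -114/6155 ≈ -0.018522)
-1744 - M = -1744 - 1*(-114/6155) = -1744 + 114/6155 = -10734206/6155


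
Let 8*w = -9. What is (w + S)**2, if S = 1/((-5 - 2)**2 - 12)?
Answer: 105625/87616 ≈ 1.2055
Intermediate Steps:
w = -9/8 (w = (1/8)*(-9) = -9/8 ≈ -1.1250)
S = 1/37 (S = 1/((-7)**2 - 12) = 1/(49 - 12) = 1/37 ≈ 0.027027)
(w + S)**2 = (-9/8 + 1/37)**2 = (-325/296)**2 = 105625/87616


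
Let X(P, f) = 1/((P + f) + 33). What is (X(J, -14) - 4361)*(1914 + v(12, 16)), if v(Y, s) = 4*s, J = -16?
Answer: -25876196/3 ≈ -8.6254e+6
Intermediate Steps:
X(P, f) = 1/(33 + P + f)
(X(J, -14) - 4361)*(1914 + v(12, 16)) = (1/(33 - 16 - 14) - 4361)*(1914 + 4*16) = (1/3 - 4361)*(1914 + 64) = (⅓ - 4361)*1978 = -13082/3*1978 = -25876196/3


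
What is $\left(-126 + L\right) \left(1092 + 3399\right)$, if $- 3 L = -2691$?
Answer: $3462561$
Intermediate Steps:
$L = 897$ ($L = \left(- \frac{1}{3}\right) \left(-2691\right) = 897$)
$\left(-126 + L\right) \left(1092 + 3399\right) = \left(-126 + 897\right) \left(1092 + 3399\right) = 771 \cdot 4491 = 3462561$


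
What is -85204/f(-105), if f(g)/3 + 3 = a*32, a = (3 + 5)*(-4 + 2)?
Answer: 85204/1545 ≈ 55.148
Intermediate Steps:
a = -16 (a = 8*(-2) = -16)
f(g) = -1545 (f(g) = -9 + 3*(-16*32) = -9 + 3*(-512) = -9 - 1536 = -1545)
-85204/f(-105) = -85204/(-1545) = -85204*(-1/1545) = 85204/1545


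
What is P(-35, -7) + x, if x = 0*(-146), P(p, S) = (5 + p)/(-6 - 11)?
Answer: 30/17 ≈ 1.7647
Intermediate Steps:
P(p, S) = -5/17 - p/17 (P(p, S) = (5 + p)/(-17) = (5 + p)*(-1/17) = -5/17 - p/17)
x = 0
P(-35, -7) + x = (-5/17 - 1/17*(-35)) + 0 = (-5/17 + 35/17) + 0 = 30/17 + 0 = 30/17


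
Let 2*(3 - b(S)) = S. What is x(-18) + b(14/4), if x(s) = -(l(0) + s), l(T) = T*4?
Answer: 77/4 ≈ 19.250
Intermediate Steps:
l(T) = 4*T
b(S) = 3 - S/2
x(s) = -s (x(s) = -(4*0 + s) = -(0 + s) = -s)
x(-18) + b(14/4) = -1*(-18) + (3 - 7/4) = 18 + (3 - 7/4) = 18 + 5/4 = 77/4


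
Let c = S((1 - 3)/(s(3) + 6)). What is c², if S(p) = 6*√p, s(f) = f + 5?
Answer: -36/7 ≈ -5.1429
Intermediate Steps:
s(f) = 5 + f
c = 6*I*√7/7 (c = 6*√((1 - 3)/((5 + 3) + 6)) = 6*√(-2/(8 + 6)) = 6*√(-2/14) = 6*√(-2*1/14) = 6*√(-⅐) = 6*(I*√7/7) = 6*I*√7/7 ≈ 2.2678*I)
c² = (6*I*√7/7)² = -36/7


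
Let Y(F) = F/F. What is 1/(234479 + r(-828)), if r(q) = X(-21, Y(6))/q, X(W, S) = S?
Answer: 828/194148611 ≈ 4.2648e-6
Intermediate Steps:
Y(F) = 1
r(q) = 1/q
1/(234479 + r(-828)) = 1/(234479 + 1/(-828)) = 1/(234479 - 1/828) = 1/(194148611/828) = 828/194148611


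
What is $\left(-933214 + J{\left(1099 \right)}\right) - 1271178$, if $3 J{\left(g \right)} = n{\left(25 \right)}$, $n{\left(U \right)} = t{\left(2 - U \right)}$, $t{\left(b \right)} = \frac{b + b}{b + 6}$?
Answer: $- \frac{112423946}{51} \approx -2.2044 \cdot 10^{6}$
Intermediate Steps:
$t{\left(b \right)} = \frac{2 b}{6 + b}$
$n{\left(U \right)} = \frac{2 \left(2 - U\right)}{8 - U}$ ($n{\left(U \right)} = \frac{2 \left(2 - U\right)}{6 - \left(-2 + U\right)} = \frac{2 \left(2 - U\right)}{8 - U}$)
$J{\left(g \right)} = \frac{46}{51}$ ($J{\left(g \right)} = \frac{2 \frac{1}{-8 + 25} \left(-2 + 25\right)}{3} = \frac{2 \cdot \frac{1}{17} \cdot 23}{3} = \frac{1}{3} \cdot \frac{46}{17} = \frac{46}{51}$)
$\left(-933214 + J{\left(1099 \right)}\right) - 1271178 = \left(-933214 + \frac{46}{51}\right) - 1271178 = - \frac{47593868}{51} - 1271178 = - \frac{112423946}{51}$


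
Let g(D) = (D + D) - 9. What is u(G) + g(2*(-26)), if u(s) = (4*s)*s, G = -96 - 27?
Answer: 60403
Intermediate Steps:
G = -123
u(s) = 4*s²
g(D) = -9 + 2*D (g(D) = 2*D - 9 = -9 + 2*D)
u(G) + g(2*(-26)) = 4*(-123)² + (-9 + 2*(2*(-26))) = 4*15129 + (-9 + 2*(-52)) = 60516 + (-9 - 104) = 60516 - 113 = 60403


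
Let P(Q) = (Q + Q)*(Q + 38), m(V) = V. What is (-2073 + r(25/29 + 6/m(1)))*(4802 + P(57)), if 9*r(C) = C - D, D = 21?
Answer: -8464149616/261 ≈ -3.2430e+7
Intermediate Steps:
P(Q) = 2*Q*(38 + Q) (P(Q) = (2*Q)*(38 + Q) = 2*Q*(38 + Q))
r(C) = -7/3 + C/9 (r(C) = (C - 1*21)/9 = (C - 21)/9 = (-21 + C)/9 = -7/3 + C/9)
(-2073 + r(25/29 + 6/m(1)))*(4802 + P(57)) = (-2073 + (-7/3 + (25/29 + 6/1)/9))*(4802 + 2*57*(38 + 57)) = (-2073 + (-7/3 + (25*(1/29) + 6*1)/9))*(4802 + 2*57*95) = (-2073 + (-7/3 + (25/29 + 6)/9))*(4802 + 10830) = (-2073 + (-7/3 + (⅑)*(199/29)))*15632 = (-2073 + (-7/3 + 199/261))*15632 = (-2073 - 410/261)*15632 = -541463/261*15632 = -8464149616/261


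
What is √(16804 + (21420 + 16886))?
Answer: √55110 ≈ 234.76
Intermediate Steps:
√(16804 + (21420 + 16886)) = √(16804 + 38306) = √55110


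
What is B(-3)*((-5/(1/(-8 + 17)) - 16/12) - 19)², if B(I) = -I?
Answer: 38416/3 ≈ 12805.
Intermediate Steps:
B(-3)*((-5/(1/(-8 + 17)) - 16/12) - 19)² = (-1*(-3))*((-5/(1/(-8 + 17)) - 16/12) - 19)² = 3*((-5/(1/9) - 16*1/12) - 19)² = 3*((-5/⅑ - 4/3) - 19)² = 3*((-5*9 - 4/3) - 19)² = 3*((-45 - 4/3) - 19)² = 3*(-139/3 - 19)² = 3*(-196/3)² = 3*(38416/9) = 38416/3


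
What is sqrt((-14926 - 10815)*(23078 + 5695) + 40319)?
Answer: I*sqrt(740605474) ≈ 27214.0*I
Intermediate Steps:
sqrt((-14926 - 10815)*(23078 + 5695) + 40319) = sqrt(-25741*28773 + 40319) = sqrt(-740645793 + 40319) = sqrt(-740605474) = I*sqrt(740605474)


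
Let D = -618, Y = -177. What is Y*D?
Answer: 109386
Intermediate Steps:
Y*D = -177*(-618) = 109386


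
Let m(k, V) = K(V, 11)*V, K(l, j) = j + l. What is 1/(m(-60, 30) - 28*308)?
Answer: -1/7394 ≈ -0.00013524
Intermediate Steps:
m(k, V) = V*(11 + V) (m(k, V) = (11 + V)*V = V*(11 + V))
1/(m(-60, 30) - 28*308) = 1/(30*(11 + 30) - 28*308) = 1/(30*41 - 8624) = 1/(1230 - 8624) = 1/(-7394) = -1/7394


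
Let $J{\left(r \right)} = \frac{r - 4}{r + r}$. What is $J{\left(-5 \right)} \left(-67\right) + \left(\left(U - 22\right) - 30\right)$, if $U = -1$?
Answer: $- \frac{1133}{10} \approx -113.3$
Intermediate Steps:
$J{\left(r \right)} = \frac{-4 + r}{2 r}$
$J{\left(-5 \right)} \left(-67\right) + \left(\left(U - 22\right) - 30\right) = \frac{-4 - 5}{2 \left(-5\right)} \left(-67\right) - 53 = \frac{1}{2} \left(- \frac{1}{5}\right) \left(-9\right) \left(-67\right) - 53 = \frac{9}{10} \left(-67\right) - 53 = - \frac{603}{10} - 53 = - \frac{1133}{10}$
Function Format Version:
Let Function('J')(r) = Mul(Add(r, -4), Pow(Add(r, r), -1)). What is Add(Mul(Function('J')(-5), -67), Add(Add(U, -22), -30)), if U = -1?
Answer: Rational(-1133, 10) ≈ -113.30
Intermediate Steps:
Function('J')(r) = Mul(Rational(1, 2), Pow(r, -1), Add(-4, r)) (Function('J')(r) = Mul(Add(-4, r), Pow(Mul(2, r), -1)) = Mul(Add(-4, r), Mul(Rational(1, 2), Pow(r, -1))) = Mul(Rational(1, 2), Pow(r, -1), Add(-4, r)))
Add(Mul(Function('J')(-5), -67), Add(Add(U, -22), -30)) = Add(Mul(Mul(Rational(1, 2), Pow(-5, -1), Add(-4, -5)), -67), Add(Add(-1, -22), -30)) = Add(Mul(Mul(Rational(1, 2), Rational(-1, 5), -9), -67), Add(-23, -30)) = Add(Mul(Rational(9, 10), -67), -53) = Add(Rational(-603, 10), -53) = Rational(-1133, 10)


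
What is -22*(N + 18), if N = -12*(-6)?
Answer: -1980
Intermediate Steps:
N = 72
-22*(N + 18) = -22*(72 + 18) = -22*90 = -1980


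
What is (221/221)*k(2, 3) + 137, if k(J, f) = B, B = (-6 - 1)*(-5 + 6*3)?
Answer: 46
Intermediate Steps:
B = -91 (B = -7*(-5 + 18) = -7*13 = -91)
k(J, f) = -91
(221/221)*k(2, 3) + 137 = (221/221)*(-91) + 137 = (221*(1/221))*(-91) + 137 = 1*(-91) + 137 = -91 + 137 = 46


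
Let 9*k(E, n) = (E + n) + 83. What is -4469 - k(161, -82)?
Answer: -4487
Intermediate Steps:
k(E, n) = 83/9 + E/9 + n/9 (k(E, n) = ((E + n) + 83)/9 = (83 + E + n)/9 = 83/9 + E/9 + n/9)
-4469 - k(161, -82) = -4469 - (83/9 + (1/9)*161 + (1/9)*(-82)) = -4469 - (83/9 + 161/9 - 82/9) = -4469 - 1*18 = -4469 - 18 = -4487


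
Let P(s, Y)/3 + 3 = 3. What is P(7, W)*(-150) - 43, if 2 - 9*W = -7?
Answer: -43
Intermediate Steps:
W = 1 (W = 2/9 - ⅑*(-7) = 2/9 + 7/9 = 1)
P(s, Y) = 0 (P(s, Y) = -9 + 3*3 = -9 + 9 = 0)
P(7, W)*(-150) - 43 = 0*(-150) - 43 = 0 - 43 = -43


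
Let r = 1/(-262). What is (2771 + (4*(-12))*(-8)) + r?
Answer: 826609/262 ≈ 3155.0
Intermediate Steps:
r = -1/262 ≈ -0.0038168
(2771 + (4*(-12))*(-8)) + r = (2771 + (4*(-12))*(-8)) - 1/262 = (2771 - 48*(-8)) - 1/262 = (2771 + 384) - 1/262 = 3155 - 1/262 = 826609/262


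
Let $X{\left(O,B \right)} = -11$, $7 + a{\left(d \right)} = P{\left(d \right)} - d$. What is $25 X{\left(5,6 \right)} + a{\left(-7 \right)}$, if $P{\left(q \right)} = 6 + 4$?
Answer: $-265$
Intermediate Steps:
$P{\left(q \right)} = 10$
$a{\left(d \right)} = 3 - d$ ($a{\left(d \right)} = -7 - \left(-10 + d\right) = 3 - d$)
$25 X{\left(5,6 \right)} + a{\left(-7 \right)} = 25 \left(-11\right) + \left(3 - -7\right) = -275 + \left(3 + 7\right) = -275 + 10 = -265$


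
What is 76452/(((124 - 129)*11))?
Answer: -76452/55 ≈ -1390.0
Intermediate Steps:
76452/(((124 - 129)*11)) = 76452/((-5*11)) = 76452/(-55) = 76452*(-1/55) = -76452/55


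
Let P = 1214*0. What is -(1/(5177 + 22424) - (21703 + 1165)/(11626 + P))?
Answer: 315584021/160444613 ≈ 1.9669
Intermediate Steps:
P = 0
-(1/(5177 + 22424) - (21703 + 1165)/(11626 + P)) = -(1/(5177 + 22424) - (21703 + 1165)/(11626 + 0)) = -(1/27601 - 22868/11626) = -(1/27601 - 1*11434/5813) = -(1/27601 - 11434/5813) = -1*(-315584021/160444613) = 315584021/160444613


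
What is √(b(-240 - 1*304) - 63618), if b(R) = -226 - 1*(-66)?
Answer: I*√63778 ≈ 252.54*I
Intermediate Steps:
b(R) = -160 (b(R) = -226 + 66 = -160)
√(b(-240 - 1*304) - 63618) = √(-160 - 63618) = √(-63778) = I*√63778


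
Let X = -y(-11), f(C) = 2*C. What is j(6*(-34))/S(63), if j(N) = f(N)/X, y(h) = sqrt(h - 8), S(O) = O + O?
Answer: -68*I*sqrt(19)/399 ≈ -0.74287*I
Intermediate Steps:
S(O) = 2*O
y(h) = sqrt(-8 + h)
X = -I*sqrt(19) (X = -sqrt(-8 - 11) = -sqrt(-19) = -I*sqrt(19) ≈ -4.3589*I)
j(N) = 2*I*N*sqrt(19)/19 (j(N) = (2*N)/((-I*sqrt(19))) = (2*N)*(I*sqrt(19)/19) = 2*I*N*sqrt(19)/19)
j(6*(-34))/S(63) = (2*I*(6*(-34))*sqrt(19)/19)/((2*63)) = ((2/19)*I*(-204)*sqrt(19))/126 = -408*I*sqrt(19)/19*(1/126) = -68*I*sqrt(19)/399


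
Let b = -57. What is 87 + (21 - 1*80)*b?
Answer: 3450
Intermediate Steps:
87 + (21 - 1*80)*b = 87 + (21 - 1*80)*(-57) = 87 + (21 - 80)*(-57) = 87 - 59*(-57) = 87 + 3363 = 3450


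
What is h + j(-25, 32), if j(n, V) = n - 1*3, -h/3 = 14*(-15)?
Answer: 602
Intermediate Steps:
h = 630 (h = -42*(-15) = -3*(-210) = 630)
j(n, V) = -3 + n (j(n, V) = n - 3 = -3 + n)
h + j(-25, 32) = 630 + (-3 - 25) = 630 - 28 = 602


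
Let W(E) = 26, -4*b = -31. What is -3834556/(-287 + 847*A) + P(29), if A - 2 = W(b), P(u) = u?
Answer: -3155115/23429 ≈ -134.67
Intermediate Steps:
b = 31/4 (b = -¼*(-31) = 31/4 ≈ 7.7500)
A = 28 (A = 2 + 26 = 28)
-3834556/(-287 + 847*A) + P(29) = -3834556/(-287 + 847*28) + 29 = -3834556/(-287 + 23716) + 29 = -3834556/23429 + 29 = -3155115/23429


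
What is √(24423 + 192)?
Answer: 3*√2735 ≈ 156.89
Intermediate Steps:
√(24423 + 192) = √24615 = 3*√2735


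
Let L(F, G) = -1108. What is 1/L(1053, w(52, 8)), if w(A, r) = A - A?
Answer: -1/1108 ≈ -0.00090253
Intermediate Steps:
w(A, r) = 0
1/L(1053, w(52, 8)) = 1/(-1108) = -1/1108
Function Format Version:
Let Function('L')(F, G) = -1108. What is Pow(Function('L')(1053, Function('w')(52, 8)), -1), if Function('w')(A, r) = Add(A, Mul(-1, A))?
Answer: Rational(-1, 1108) ≈ -0.00090253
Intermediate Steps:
Function('w')(A, r) = 0
Pow(Function('L')(1053, Function('w')(52, 8)), -1) = Pow(-1108, -1) = Rational(-1, 1108)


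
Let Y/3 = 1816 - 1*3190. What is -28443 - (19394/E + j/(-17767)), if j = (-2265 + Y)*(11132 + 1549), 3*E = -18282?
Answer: -1786406692817/54136049 ≈ -32998.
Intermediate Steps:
E = -6094 (E = (⅓)*(-18282) = -6094)
Y = -4122 (Y = 3*(1816 - 1*3190) = 3*(1816 - 3190) = 3*(-1374) = -4122)
j = -80993547 (j = (-2265 - 4122)*(11132 + 1549) = -6387*12681 = -80993547)
-28443 - (19394/E + j/(-17767)) = -28443 - (19394/(-6094) - 80993547/(-17767)) = -28443 - (19394*(-1/6094) - 80993547*(-1/17767)) = -28443 - (-9697/3047 + 80993547/17767) = -28443 - 1*246615051110/54136049 = -28443 - 246615051110/54136049 = -1786406692817/54136049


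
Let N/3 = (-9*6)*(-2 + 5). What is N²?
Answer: 236196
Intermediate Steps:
N = -486 (N = 3*((-9*6)*(-2 + 5)) = 3*(-54*3) = 3*(-162) = -486)
N² = (-486)² = 236196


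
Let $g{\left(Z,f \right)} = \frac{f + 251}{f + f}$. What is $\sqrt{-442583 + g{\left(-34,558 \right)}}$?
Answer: $\frac{61 i \sqrt{4114909}}{186} \approx 665.27 i$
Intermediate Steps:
$g{\left(Z,f \right)} = \frac{251 + f}{2 f}$
$\sqrt{-442583 + g{\left(-34,558 \right)}} = \sqrt{-442583 + \frac{251 + 558}{2 \cdot 558}} = \sqrt{-442583 + \frac{1}{2} \cdot \frac{1}{558} \cdot 809} = \sqrt{-442583 + \frac{809}{1116}} = \sqrt{- \frac{493921819}{1116}} = \frac{61 i \sqrt{4114909}}{186}$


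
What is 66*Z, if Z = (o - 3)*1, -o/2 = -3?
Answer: 198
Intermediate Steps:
o = 6 (o = -2*(-3) = 6)
Z = 3 (Z = (6 - 3)*1 = 3*1 = 3)
66*Z = 66*3 = 198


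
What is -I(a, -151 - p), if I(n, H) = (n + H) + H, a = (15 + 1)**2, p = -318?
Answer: -590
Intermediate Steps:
a = 256 (a = 16**2 = 256)
I(n, H) = n + 2*H (I(n, H) = (H + n) + H = n + 2*H)
-I(a, -151 - p) = -(256 + 2*(-151 - 1*(-318))) = -(256 + 2*(-151 + 318)) = -(256 + 2*167) = -(256 + 334) = -1*590 = -590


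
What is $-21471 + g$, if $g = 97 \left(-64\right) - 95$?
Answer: $-27774$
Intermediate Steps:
$g = -6303$ ($g = -6208 - 95 = -6303$)
$-21471 + g = -21471 - 6303 = -27774$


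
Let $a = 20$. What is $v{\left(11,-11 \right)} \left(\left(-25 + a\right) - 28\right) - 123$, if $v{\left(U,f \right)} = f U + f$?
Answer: $4233$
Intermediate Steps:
$v{\left(U,f \right)} = f + U f$ ($v{\left(U,f \right)} = U f + f = f + U f$)
$v{\left(11,-11 \right)} \left(\left(-25 + a\right) - 28\right) - 123 = - 11 \left(1 + 11\right) \left(\left(-25 + 20\right) - 28\right) - 123 = \left(-11\right) 12 \left(-5 - 28\right) - 123 = \left(-132\right) \left(-33\right) - 123 = 4356 - 123 = 4233$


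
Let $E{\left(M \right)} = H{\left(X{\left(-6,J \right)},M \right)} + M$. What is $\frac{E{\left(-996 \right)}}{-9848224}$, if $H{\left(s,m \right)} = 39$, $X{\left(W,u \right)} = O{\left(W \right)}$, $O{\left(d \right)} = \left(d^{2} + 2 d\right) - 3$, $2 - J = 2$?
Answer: $\frac{957}{9848224} \approx 9.7175 \cdot 10^{-5}$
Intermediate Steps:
$J = 0$ ($J = 2 - 2 = 0$)
$O{\left(d \right)} = -3 + d^{2} + 2 d$
$X{\left(W,u \right)} = -3 + W^{2} + 2 W$
$E{\left(M \right)} = 39 + M$
$\frac{E{\left(-996 \right)}}{-9848224} = \frac{39 - 996}{-9848224} = \left(-957\right) \left(- \frac{1}{9848224}\right) = \frac{957}{9848224}$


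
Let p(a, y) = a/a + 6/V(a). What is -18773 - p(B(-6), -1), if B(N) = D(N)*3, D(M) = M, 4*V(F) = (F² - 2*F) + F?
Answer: -1070122/57 ≈ -18774.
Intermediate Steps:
V(F) = -F/4 + F²/4 (V(F) = ((F² - 2*F) + F)/4 = (F² - F)/4 = -F/4 + F²/4)
B(N) = 3*N (B(N) = N*3 = 3*N)
p(a, y) = 1 + 24/(a*(-1 + a)) (p(a, y) = a/a + 6/((a*(-1 + a)/4)) = 1 + 6*(4/(a*(-1 + a))) = 1 + 24/(a*(-1 + a)))
-18773 - p(B(-6), -1) = -18773 - (24 + (3*(-6))*(-1 + 3*(-6)))/((3*(-6))*(-1 + 3*(-6))) = -18773 - (24 - 18*(-1 - 18))/((-18)*(-1 - 18)) = -18773 - (-1)*(24 - 18*(-19))/(18*(-19)) = -18773 - (-1)*(-1)*(24 + 342)/(18*19) = -18773 - (-1)*(-1)*366/(18*19) = -18773 - 1*61/57 = -18773 - 61/57 = -1070122/57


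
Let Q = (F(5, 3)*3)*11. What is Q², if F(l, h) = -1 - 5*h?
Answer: 278784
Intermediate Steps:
F(l, h) = -1 - 5*h
Q = -528 (Q = ((-1 - 5*3)*3)*11 = ((-1 - 15)*3)*11 = -16*3*11 = -48*11 = -528)
Q² = (-528)² = 278784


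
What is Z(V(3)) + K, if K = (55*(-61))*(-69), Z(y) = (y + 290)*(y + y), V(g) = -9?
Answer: 226437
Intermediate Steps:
Z(y) = 2*y*(290 + y) (Z(y) = (290 + y)*(2*y) = 2*y*(290 + y))
K = 231495 (K = -3355*(-69) = 231495)
Z(V(3)) + K = 2*(-9)*(290 - 9) + 231495 = 2*(-9)*281 + 231495 = -5058 + 231495 = 226437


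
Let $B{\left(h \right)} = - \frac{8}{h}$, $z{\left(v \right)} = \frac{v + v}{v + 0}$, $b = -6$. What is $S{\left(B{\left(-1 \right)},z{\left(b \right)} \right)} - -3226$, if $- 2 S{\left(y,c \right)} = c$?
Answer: $3225$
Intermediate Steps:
$z{\left(v \right)} = 2$ ($z{\left(v \right)} = \frac{2 v}{v} = 2$)
$S{\left(y,c \right)} = - \frac{c}{2}$
$S{\left(B{\left(-1 \right)},z{\left(b \right)} \right)} - -3226 = \left(- \frac{1}{2}\right) 2 - -3226 = -1 + 3226 = 3225$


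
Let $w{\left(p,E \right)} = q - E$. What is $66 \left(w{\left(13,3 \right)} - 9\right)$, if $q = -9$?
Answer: $-1386$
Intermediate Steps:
$w{\left(p,E \right)} = -9 - E$
$66 \left(w{\left(13,3 \right)} - 9\right) = 66 \left(\left(-9 - 3\right) - 9\right) = 66 \left(-12 - 9\right) = 66 \left(-21\right) = -1386$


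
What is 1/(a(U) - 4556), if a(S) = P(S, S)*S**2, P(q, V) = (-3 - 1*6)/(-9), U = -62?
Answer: -1/712 ≈ -0.0014045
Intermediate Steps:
P(q, V) = 1 (P(q, V) = (-3 - 6)*(-1/9) = -9*(-1/9) = 1)
a(S) = S**2 (a(S) = 1*S**2 = S**2)
1/(a(U) - 4556) = 1/((-62)**2 - 4556) = 1/(3844 - 4556) = 1/(-712) = -1/712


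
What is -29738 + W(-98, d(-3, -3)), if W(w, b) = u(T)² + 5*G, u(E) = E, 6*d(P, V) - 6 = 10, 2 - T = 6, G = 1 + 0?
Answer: -29717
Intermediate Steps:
G = 1
T = -4 (T = 2 - 1*6 = 2 - 6 = -4)
d(P, V) = 8/3 (d(P, V) = 1 + (⅙)*10 = 1 + 5/3 = 8/3)
W(w, b) = 21 (W(w, b) = (-4)² + 5*1 = 16 + 5 = 21)
-29738 + W(-98, d(-3, -3)) = -29738 + 21 = -29717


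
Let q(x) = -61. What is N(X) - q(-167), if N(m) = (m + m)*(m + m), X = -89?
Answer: 31745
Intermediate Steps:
N(m) = 4*m**2 (N(m) = (2*m)*(2*m) = 4*m**2)
N(X) - q(-167) = 4*(-89)**2 - 1*(-61) = 4*7921 + 61 = 31684 + 61 = 31745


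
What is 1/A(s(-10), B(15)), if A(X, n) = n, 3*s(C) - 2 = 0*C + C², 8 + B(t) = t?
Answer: ⅐ ≈ 0.14286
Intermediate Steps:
B(t) = -8 + t
s(C) = ⅔ + C²/3 (s(C) = ⅔ + (0*C + C²)/3 = ⅔ + (0 + C²)/3 = ⅔ + C²/3)
1/A(s(-10), B(15)) = 1/(-8 + 15) = 1/7 = ⅐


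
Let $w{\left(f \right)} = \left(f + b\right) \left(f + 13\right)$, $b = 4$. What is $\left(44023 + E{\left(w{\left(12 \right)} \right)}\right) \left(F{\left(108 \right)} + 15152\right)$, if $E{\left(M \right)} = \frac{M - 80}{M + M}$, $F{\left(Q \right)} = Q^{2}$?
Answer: $\frac{5902657472}{5} \approx 1.1805 \cdot 10^{9}$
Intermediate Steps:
$w{\left(f \right)} = \left(4 + f\right) \left(13 + f\right)$ ($w{\left(f \right)} = \left(f + 4\right) \left(f + 13\right) = \left(4 + f\right) \left(13 + f\right)$)
$E{\left(M \right)} = \frac{-80 + M}{2 M}$
$\left(44023 + E{\left(w{\left(12 \right)} \right)}\right) \left(F{\left(108 \right)} + 15152\right) = \left(44023 + \frac{-80 + \left(52 + 12^{2} + 17 \cdot 12\right)}{2 \left(52 + 12^{2} + 17 \cdot 12\right)}\right) \left(108^{2} + 15152\right) = \left(44023 + \frac{-80 + \left(52 + 144 + 204\right)}{2 \left(52 + 144 + 204\right)}\right) \left(11664 + 15152\right) = \left(44023 + \frac{-80 + 400}{2 \cdot 400}\right) 26816 = \left(44023 + \frac{1}{2} \cdot \frac{1}{400} \cdot 320\right) 26816 = \left(44023 + \frac{2}{5}\right) 26816 = \frac{220117}{5} \cdot 26816 = \frac{5902657472}{5}$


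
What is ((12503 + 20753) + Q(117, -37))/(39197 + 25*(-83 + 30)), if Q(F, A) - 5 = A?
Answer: 4153/4734 ≈ 0.87727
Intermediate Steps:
Q(F, A) = 5 + A
((12503 + 20753) + Q(117, -37))/(39197 + 25*(-83 + 30)) = ((12503 + 20753) + (5 - 37))/(39197 + 25*(-83 + 30)) = (33256 - 32)/(39197 + 25*(-53)) = 33224/(39197 - 1325) = 33224/37872 = 33224*(1/37872) = 4153/4734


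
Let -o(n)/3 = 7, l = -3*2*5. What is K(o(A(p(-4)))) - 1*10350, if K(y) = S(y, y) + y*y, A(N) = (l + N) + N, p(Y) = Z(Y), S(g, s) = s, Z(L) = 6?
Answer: -9930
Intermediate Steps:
p(Y) = 6
l = -30 (l = -6*5 = -30)
A(N) = -30 + 2*N (A(N) = (-30 + N) + N = -30 + 2*N)
o(n) = -21 (o(n) = -3*7 = -21)
K(y) = y + y² (K(y) = y + y*y = y + y²)
K(o(A(p(-4)))) - 1*10350 = -21*(1 - 21) - 1*10350 = -21*(-20) - 10350 = 420 - 10350 = -9930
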